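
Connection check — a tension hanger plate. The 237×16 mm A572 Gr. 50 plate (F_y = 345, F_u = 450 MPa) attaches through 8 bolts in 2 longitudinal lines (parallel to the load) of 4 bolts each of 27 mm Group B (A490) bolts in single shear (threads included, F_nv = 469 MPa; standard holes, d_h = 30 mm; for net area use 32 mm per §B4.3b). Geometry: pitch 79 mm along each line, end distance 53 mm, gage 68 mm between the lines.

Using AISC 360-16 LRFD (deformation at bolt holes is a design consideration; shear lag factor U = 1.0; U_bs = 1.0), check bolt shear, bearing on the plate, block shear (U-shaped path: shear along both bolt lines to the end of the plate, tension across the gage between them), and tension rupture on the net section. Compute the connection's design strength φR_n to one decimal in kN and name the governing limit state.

934.2 kN (net-section rupture governs)

Bolt shear: A_b = π(27)²/4 = 572.56 mm². φR_n = 0.75 × 469 × 572.56 × 8 × 1 = 1611.2 kN.
Bearing (16 mm plate, F_u = 450 MPa): end bolts L_c = 53 − 30/2 = 38, R_n = min(1.2×38×16×450, 2.4×27×16×450) = 328.32 kN/bolt; interior L_c = 79 − 30 = 49, R_n = 423.36 kN/bolt. φR_n = 0.75 × (2×328.32 + 6×423.36) = 2397.6 kN.
Block shear: shear path 2×[53+3×79] = 2×290 mm, A_gv = 9280, A_nv = 2×(290 − 3.5×32)×16 = 5696 mm²; tension across gage: (68 − 1×32)×16 = 576 mm². R_n = min(0.6×450×5696, 0.6×345×9280) + 1.0×450×576 = min(1537.9, 1921) + 259.2 = 1797.1 kN. φR_n = 0.75 × 1797.1 = 1347.8 kN.
Tension rupture (net): A_n = (237 − 2×32)×16 = 2768 mm² (U = 1.0, A_e = A_n). φR_n = 0.75 × 450 × 2768 = 934.2 kN.
Governing: min(1611.2, 2397.6, 1347.8, 934.2) = 934.2 kN → net-section rupture.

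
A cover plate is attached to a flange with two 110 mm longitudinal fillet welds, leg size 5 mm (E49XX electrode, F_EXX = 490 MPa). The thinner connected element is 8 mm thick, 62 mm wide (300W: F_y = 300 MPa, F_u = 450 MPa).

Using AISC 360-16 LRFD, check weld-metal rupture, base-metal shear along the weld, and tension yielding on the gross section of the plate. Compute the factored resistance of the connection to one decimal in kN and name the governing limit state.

Weld metal: throat = 0.707×5 = 3.535 mm, L = 2×110 = 220 mm. φR_n = 0.75 × 0.6 × 490 × 3.535 × 220 = 171.5 kN.
Base metal shear (8 mm plate): yield φR_n = 1.0×0.6×300×8×220 = 316.8 kN; rupture φR_n = 0.75×0.6×450×8×220 = 356.4 kN; take 316.8 kN (yield).
Tension yield (gross): A_g = 62×8 = 496 mm². φR_n = 0.90 × 300 × 496 = 133.9 kN.
Governing: min(171.5, 316.8, 133.9) = 133.9 kN → gross-section yield.

133.9 kN (gross-section yield governs)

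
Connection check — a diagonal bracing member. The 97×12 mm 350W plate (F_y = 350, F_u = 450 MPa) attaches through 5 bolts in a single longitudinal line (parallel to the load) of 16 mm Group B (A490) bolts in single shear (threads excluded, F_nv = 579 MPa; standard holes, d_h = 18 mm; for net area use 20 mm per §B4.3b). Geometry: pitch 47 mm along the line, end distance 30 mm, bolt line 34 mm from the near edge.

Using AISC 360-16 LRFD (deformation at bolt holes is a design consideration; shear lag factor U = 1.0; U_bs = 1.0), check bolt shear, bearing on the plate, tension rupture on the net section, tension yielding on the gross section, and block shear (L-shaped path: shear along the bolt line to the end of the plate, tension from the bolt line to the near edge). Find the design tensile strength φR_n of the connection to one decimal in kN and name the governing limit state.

Bolt shear: A_b = π(16)²/4 = 201.06 mm². φR_n = 0.75 × 579 × 201.06 × 5 × 1 = 436.6 kN.
Bearing (12 mm plate, F_u = 450 MPa): end bolts L_c = 30 − 18/2 = 21, R_n = min(1.2×21×12×450, 2.4×16×12×450) = 136.08 kN/bolt; interior L_c = 47 − 18 = 29, R_n = 187.92 kN/bolt. φR_n = 0.75 × (1×136.08 + 4×187.92) = 665.8 kN.
Tension rupture (net): A_n = (97 − 1×20)×12 = 924 mm² (U = 1.0, A_e = A_n). φR_n = 0.75 × 450 × 924 = 311.9 kN.
Tension yield (gross): A_g = 97×12 = 1164 mm². φR_n = 0.90 × 350 × 1164 = 366.7 kN.
Block shear: shear path 1×[30+4×47] = 1×218 mm, A_gv = 2616, A_nv = 1×(218 − 4.5×20)×12 = 1536 mm²; tension to near edge: (34 − 0.5×20)×12 = 288 mm². R_n = min(0.6×450×1536, 0.6×350×2616) + 1.0×450×288 = min(414.72, 549.36) + 129.6 = 544.32 kN. φR_n = 0.75 × 544.32 = 408.2 kN.
Governing: min(436.6, 665.8, 311.9, 366.7, 408.2) = 311.9 kN → net-section rupture.

311.9 kN (net-section rupture governs)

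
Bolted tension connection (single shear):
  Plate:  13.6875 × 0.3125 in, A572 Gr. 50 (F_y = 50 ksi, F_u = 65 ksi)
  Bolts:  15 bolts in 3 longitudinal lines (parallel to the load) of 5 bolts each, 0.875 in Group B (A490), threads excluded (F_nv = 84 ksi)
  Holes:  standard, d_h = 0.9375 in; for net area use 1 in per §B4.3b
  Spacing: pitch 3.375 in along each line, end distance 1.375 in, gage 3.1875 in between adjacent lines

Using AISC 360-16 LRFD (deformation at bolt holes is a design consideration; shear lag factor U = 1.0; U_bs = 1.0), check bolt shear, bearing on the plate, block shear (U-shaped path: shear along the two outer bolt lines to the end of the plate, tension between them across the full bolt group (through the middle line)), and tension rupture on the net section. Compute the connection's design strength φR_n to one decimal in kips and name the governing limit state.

162.8 kips (net-section rupture governs)

Bolt shear: A_b = π(0.875)²/4 = 0.60132 in². φR_n = 0.75 × 84 × 0.60132 × 15 × 1 = 568.2 kips.
Bearing (0.3125 in plate, F_u = 65 ksi): end bolts L_c = 1.375 − 0.9375/2 = 0.90625, R_n = min(1.2×0.90625×0.3125×65, 2.4×0.875×0.3125×65) = 22.09 kips/bolt; interior L_c = 3.375 − 0.9375 = 2.4375, R_n = 42.656 kips/bolt. φR_n = 0.75 × (3×22.09 + 12×42.656) = 433.6 kips.
Block shear: shear path 2×[1.375+4×3.375] = 2×14.875 in, A_gv = 9.2969, A_nv = 2×(14.875 − 4.5×1)×0.3125 = 6.4844 in²; tension across gage: (6.375 − 2×1)×0.3125 = 1.3672 in². R_n = min(0.6×65×6.4844, 0.6×50×9.2969) + 1.0×65×1.3672 = min(252.89, 278.91) + 88.868 = 341.76 kips. φR_n = 0.75 × 341.76 = 256.3 kips.
Tension rupture (net): A_n = (13.6875 − 3×1)×0.3125 = 3.3398 in² (U = 1.0, A_e = A_n). φR_n = 0.75 × 65 × 3.3398 = 162.8 kips.
Governing: min(568.2, 433.6, 256.3, 162.8) = 162.8 kips → net-section rupture.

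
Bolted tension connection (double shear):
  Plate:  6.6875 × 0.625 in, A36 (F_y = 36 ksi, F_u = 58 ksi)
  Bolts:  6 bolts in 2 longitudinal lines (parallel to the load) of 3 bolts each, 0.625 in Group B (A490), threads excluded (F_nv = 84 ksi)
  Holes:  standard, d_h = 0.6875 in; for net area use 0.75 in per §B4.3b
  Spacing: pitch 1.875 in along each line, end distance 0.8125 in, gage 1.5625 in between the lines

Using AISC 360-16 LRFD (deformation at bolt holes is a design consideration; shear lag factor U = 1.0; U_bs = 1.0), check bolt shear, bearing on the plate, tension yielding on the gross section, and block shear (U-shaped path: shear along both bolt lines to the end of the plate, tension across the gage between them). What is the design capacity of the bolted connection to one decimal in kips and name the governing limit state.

Bolt shear: A_b = π(0.625)²/4 = 0.3068 in². φR_n = 0.75 × 84 × 0.3068 × 6 × 2 = 231.9 kips.
Bearing (0.625 in plate, F_u = 58 ksi): end bolts L_c = 0.8125 − 0.6875/2 = 0.46875, R_n = min(1.2×0.46875×0.625×58, 2.4×0.625×0.625×58) = 20.391 kips/bolt; interior L_c = 1.875 − 0.6875 = 1.1875, R_n = 51.656 kips/bolt. φR_n = 0.75 × (2×20.391 + 4×51.656) = 185.6 kips.
Tension yield (gross): A_g = 6.6875×0.625 = 4.1797 in². φR_n = 0.90 × 36 × 4.1797 = 135.4 kips.
Block shear: shear path 2×[0.8125+2×1.875] = 2×4.5625 in, A_gv = 5.7031, A_nv = 2×(4.5625 − 2.5×0.75)×0.625 = 3.3594 in²; tension across gage: (1.5625 − 1×0.75)×0.625 = 0.50781 in². R_n = min(0.6×58×3.3594, 0.6×36×5.7031) + 1.0×58×0.50781 = min(116.91, 123.19) + 29.453 = 146.36 kips. φR_n = 0.75 × 146.36 = 109.8 kips.
Governing: min(231.9, 185.6, 135.4, 109.8) = 109.8 kips → block shear.

109.8 kips (block shear governs)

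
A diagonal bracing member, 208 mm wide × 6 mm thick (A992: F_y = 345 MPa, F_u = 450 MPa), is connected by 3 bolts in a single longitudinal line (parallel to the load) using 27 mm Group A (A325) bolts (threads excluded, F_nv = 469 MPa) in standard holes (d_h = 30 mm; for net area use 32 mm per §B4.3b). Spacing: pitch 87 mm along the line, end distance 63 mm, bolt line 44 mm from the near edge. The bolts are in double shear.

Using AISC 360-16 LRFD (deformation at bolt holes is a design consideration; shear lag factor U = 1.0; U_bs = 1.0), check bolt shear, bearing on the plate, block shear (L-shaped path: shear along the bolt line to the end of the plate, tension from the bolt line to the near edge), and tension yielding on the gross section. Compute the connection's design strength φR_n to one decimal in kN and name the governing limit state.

247.5 kN (block shear governs)

Bolt shear: A_b = π(27)²/4 = 572.56 mm². φR_n = 0.75 × 469 × 572.56 × 3 × 2 = 1208.4 kN.
Bearing (6 mm plate, F_u = 450 MPa): end bolts L_c = 63 − 30/2 = 48, R_n = min(1.2×48×6×450, 2.4×27×6×450) = 155.52 kN/bolt; interior L_c = 87 − 30 = 57, R_n = 174.96 kN/bolt. φR_n = 0.75 × (1×155.52 + 2×174.96) = 379.1 kN.
Block shear: shear path 1×[63+2×87] = 1×237 mm, A_gv = 1422, A_nv = 1×(237 − 2.5×32)×6 = 942 mm²; tension to near edge: (44 − 0.5×32)×6 = 168 mm². R_n = min(0.6×450×942, 0.6×345×1422) + 1.0×450×168 = min(254.34, 294.35) + 75.6 = 329.94 kN. φR_n = 0.75 × 329.94 = 247.5 kN.
Tension yield (gross): A_g = 208×6 = 1248 mm². φR_n = 0.90 × 345 × 1248 = 387.5 kN.
Governing: min(1208.4, 379.1, 247.5, 387.5) = 247.5 kN → block shear.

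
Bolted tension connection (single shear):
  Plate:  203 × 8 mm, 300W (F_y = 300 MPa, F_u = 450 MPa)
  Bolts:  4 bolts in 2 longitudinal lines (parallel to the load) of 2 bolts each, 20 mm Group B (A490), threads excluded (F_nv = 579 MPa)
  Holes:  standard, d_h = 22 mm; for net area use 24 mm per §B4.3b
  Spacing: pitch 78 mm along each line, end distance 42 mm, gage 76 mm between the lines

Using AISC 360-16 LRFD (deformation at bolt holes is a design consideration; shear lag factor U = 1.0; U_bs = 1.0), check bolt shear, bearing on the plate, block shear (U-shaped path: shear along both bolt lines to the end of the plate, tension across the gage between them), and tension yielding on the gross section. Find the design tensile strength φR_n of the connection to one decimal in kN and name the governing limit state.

Bolt shear: A_b = π(20)²/4 = 314.16 mm². φR_n = 0.75 × 579 × 314.16 × 4 × 1 = 545.7 kN.
Bearing (8 mm plate, F_u = 450 MPa): end bolts L_c = 42 − 22/2 = 31, R_n = min(1.2×31×8×450, 2.4×20×8×450) = 133.92 kN/bolt; interior L_c = 78 − 22 = 56, R_n = 172.8 kN/bolt. φR_n = 0.75 × (2×133.92 + 2×172.8) = 460.1 kN.
Block shear: shear path 2×[42+1×78] = 2×120 mm, A_gv = 1920, A_nv = 2×(120 − 1.5×24)×8 = 1344 mm²; tension across gage: (76 − 1×24)×8 = 416 mm². R_n = min(0.6×450×1344, 0.6×300×1920) + 1.0×450×416 = min(362.88, 345.6) + 187.2 = 532.8 kN. φR_n = 0.75 × 532.8 = 399.6 kN.
Tension yield (gross): A_g = 203×8 = 1624 mm². φR_n = 0.90 × 300 × 1624 = 438.5 kN.
Governing: min(545.7, 460.1, 399.6, 438.5) = 399.6 kN → block shear.

399.6 kN (block shear governs)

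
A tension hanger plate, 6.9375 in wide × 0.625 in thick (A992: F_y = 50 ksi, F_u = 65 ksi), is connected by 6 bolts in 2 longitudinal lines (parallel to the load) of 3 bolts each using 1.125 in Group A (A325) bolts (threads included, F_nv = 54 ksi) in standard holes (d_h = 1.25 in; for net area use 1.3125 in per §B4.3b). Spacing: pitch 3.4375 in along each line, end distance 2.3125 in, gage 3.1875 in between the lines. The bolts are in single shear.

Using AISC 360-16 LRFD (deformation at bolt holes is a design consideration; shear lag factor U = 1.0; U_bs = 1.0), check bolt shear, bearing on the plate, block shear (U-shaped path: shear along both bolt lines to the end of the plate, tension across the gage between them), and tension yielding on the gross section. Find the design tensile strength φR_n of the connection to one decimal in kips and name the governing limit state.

Bolt shear: A_b = π(1.125)²/4 = 0.99402 in². φR_n = 0.75 × 54 × 0.99402 × 6 × 1 = 241.5 kips.
Bearing (0.625 in plate, F_u = 65 ksi): end bolts L_c = 2.3125 − 1.25/2 = 1.6875, R_n = min(1.2×1.6875×0.625×65, 2.4×1.125×0.625×65) = 82.266 kips/bolt; interior L_c = 3.4375 − 1.25 = 2.1875, R_n = 106.64 kips/bolt. φR_n = 0.75 × (2×82.266 + 4×106.64) = 443.3 kips.
Block shear: shear path 2×[2.3125+2×3.4375] = 2×9.1875 in, A_gv = 11.484, A_nv = 2×(9.1875 − 2.5×1.3125)×0.625 = 7.3828 in²; tension across gage: (3.1875 − 1×1.3125)×0.625 = 1.1719 in². R_n = min(0.6×65×7.3828, 0.6×50×11.484) + 1.0×65×1.1719 = min(287.93, 344.52) + 76.174 = 364.1 kips. φR_n = 0.75 × 364.1 = 273.1 kips.
Tension yield (gross): A_g = 6.9375×0.625 = 4.3359 in². φR_n = 0.90 × 50 × 4.3359 = 195.1 kips.
Governing: min(241.5, 443.3, 273.1, 195.1) = 195.1 kips → gross-section yield.

195.1 kips (gross-section yield governs)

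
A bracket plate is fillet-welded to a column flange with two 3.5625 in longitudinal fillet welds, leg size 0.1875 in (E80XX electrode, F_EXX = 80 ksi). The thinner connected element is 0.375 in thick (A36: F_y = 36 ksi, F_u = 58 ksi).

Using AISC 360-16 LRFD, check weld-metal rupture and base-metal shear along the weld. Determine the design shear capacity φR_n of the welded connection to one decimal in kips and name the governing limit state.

Weld metal: throat = 0.707×0.1875 = 0.13256 in, L = 2×3.5625 = 7.125 in. φR_n = 0.75 × 0.6 × 80 × 0.13256 × 7.125 = 34.0 kips.
Base metal shear (0.375 in plate): yield φR_n = 1.0×0.6×36×0.375×7.125 = 57.7 kips; rupture φR_n = 0.75×0.6×58×0.375×7.125 = 69.7 kips; take 57.7 kips (yield).
Governing: min(34.0, 57.7) = 34.0 kips → weld metal.

34.0 kips (weld metal governs)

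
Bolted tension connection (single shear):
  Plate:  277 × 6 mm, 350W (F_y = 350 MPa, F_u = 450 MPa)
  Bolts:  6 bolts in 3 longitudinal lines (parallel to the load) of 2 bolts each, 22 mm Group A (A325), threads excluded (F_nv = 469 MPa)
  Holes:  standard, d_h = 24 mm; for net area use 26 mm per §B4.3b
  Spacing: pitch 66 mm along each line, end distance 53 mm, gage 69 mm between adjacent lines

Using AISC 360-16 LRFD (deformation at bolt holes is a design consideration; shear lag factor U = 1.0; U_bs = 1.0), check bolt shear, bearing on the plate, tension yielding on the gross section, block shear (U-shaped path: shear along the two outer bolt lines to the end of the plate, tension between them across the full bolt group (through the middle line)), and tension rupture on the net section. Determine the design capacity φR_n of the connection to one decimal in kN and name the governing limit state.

Bolt shear: A_b = π(22)²/4 = 380.13 mm². φR_n = 0.75 × 469 × 380.13 × 6 × 1 = 802.3 kN.
Bearing (6 mm plate, F_u = 450 MPa): end bolts L_c = 53 − 24/2 = 41, R_n = min(1.2×41×6×450, 2.4×22×6×450) = 132.84 kN/bolt; interior L_c = 66 − 24 = 42, R_n = 136.08 kN/bolt. φR_n = 0.75 × (3×132.84 + 3×136.08) = 605.1 kN.
Tension yield (gross): A_g = 277×6 = 1662 mm². φR_n = 0.90 × 350 × 1662 = 523.5 kN.
Block shear: shear path 2×[53+1×66] = 2×119 mm, A_gv = 1428, A_nv = 2×(119 − 1.5×26)×6 = 960 mm²; tension across gage: (138 − 2×26)×6 = 516 mm². R_n = min(0.6×450×960, 0.6×350×1428) + 1.0×450×516 = min(259.2, 299.88) + 232.2 = 491.4 kN. φR_n = 0.75 × 491.4 = 368.6 kN.
Tension rupture (net): A_n = (277 − 3×26)×6 = 1194 mm² (U = 1.0, A_e = A_n). φR_n = 0.75 × 450 × 1194 = 403.0 kN.
Governing: min(802.3, 605.1, 523.5, 368.6, 403.0) = 368.6 kN → block shear.

368.6 kN (block shear governs)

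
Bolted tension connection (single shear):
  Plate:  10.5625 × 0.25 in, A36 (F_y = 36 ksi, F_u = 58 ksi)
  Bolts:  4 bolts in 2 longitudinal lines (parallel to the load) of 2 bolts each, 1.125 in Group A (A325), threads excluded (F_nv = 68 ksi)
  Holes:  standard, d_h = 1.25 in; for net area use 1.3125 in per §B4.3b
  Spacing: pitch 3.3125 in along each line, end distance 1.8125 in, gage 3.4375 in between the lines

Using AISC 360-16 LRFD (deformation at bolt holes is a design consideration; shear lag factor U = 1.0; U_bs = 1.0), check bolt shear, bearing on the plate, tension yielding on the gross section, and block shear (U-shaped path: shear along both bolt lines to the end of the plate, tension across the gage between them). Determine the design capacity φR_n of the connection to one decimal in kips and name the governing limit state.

64.3 kips (block shear governs)

Bolt shear: A_b = π(1.125)²/4 = 0.99402 in². φR_n = 0.75 × 68 × 0.99402 × 4 × 1 = 202.8 kips.
Bearing (0.25 in plate, F_u = 58 ksi): end bolts L_c = 1.8125 − 1.25/2 = 1.1875, R_n = min(1.2×1.1875×0.25×58, 2.4×1.125×0.25×58) = 20.663 kips/bolt; interior L_c = 3.3125 − 1.25 = 2.0625, R_n = 35.888 kips/bolt. φR_n = 0.75 × (2×20.663 + 2×35.888) = 84.8 kips.
Tension yield (gross): A_g = 10.5625×0.25 = 2.6406 in². φR_n = 0.90 × 36 × 2.6406 = 85.6 kips.
Block shear: shear path 2×[1.8125+1×3.3125] = 2×5.125 in, A_gv = 2.5625, A_nv = 2×(5.125 − 1.5×1.3125)×0.25 = 1.5781 in²; tension across gage: (3.4375 − 1×1.3125)×0.25 = 0.53125 in². R_n = min(0.6×58×1.5781, 0.6×36×2.5625) + 1.0×58×0.53125 = min(54.918, 55.35) + 30.813 = 85.731 kips. φR_n = 0.75 × 85.731 = 64.3 kips.
Governing: min(202.8, 84.8, 85.6, 64.3) = 64.3 kips → block shear.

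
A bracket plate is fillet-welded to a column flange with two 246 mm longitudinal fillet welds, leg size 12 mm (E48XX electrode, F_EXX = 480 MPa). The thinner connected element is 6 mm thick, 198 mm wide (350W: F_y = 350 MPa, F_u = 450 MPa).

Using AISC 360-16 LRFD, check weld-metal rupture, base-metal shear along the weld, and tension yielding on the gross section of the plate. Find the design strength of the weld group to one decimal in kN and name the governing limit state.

Weld metal: throat = 0.707×12 = 8.484 mm, L = 2×246 = 492 mm. φR_n = 0.75 × 0.6 × 480 × 8.484 × 492 = 901.6 kN.
Base metal shear (6 mm plate): yield φR_n = 1.0×0.6×350×6×492 = 619.9 kN; rupture φR_n = 0.75×0.6×450×6×492 = 597.8 kN; take 597.8 kN (rupture).
Tension yield (gross): A_g = 198×6 = 1188 mm². φR_n = 0.90 × 350 × 1188 = 374.2 kN.
Governing: min(901.6, 597.8, 374.2) = 374.2 kN → gross-section yield.

374.2 kN (gross-section yield governs)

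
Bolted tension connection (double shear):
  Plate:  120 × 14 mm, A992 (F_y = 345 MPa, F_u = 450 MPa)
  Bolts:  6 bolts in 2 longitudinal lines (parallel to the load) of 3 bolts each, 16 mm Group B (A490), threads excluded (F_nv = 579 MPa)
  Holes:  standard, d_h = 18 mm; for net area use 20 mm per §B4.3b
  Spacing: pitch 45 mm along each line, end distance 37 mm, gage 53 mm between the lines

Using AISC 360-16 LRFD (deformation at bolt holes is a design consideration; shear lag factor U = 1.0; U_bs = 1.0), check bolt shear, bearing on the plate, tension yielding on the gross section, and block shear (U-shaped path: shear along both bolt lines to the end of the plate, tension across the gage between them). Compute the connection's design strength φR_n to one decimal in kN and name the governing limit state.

Bolt shear: A_b = π(16)²/4 = 201.06 mm². φR_n = 0.75 × 579 × 201.06 × 6 × 2 = 1047.7 kN.
Bearing (14 mm plate, F_u = 450 MPa): end bolts L_c = 37 − 18/2 = 28, R_n = min(1.2×28×14×450, 2.4×16×14×450) = 211.68 kN/bolt; interior L_c = 45 − 18 = 27, R_n = 204.12 kN/bolt. φR_n = 0.75 × (2×211.68 + 4×204.12) = 929.9 kN.
Tension yield (gross): A_g = 120×14 = 1680 mm². φR_n = 0.90 × 345 × 1680 = 521.6 kN.
Block shear: shear path 2×[37+2×45] = 2×127 mm, A_gv = 3556, A_nv = 2×(127 − 2.5×20)×14 = 2156 mm²; tension across gage: (53 − 1×20)×14 = 462 mm². R_n = min(0.6×450×2156, 0.6×345×3556) + 1.0×450×462 = min(582.12, 736.09) + 207.9 = 790.02 kN. φR_n = 0.75 × 790.02 = 592.5 kN.
Governing: min(1047.7, 929.9, 521.6, 592.5) = 521.6 kN → gross-section yield.

521.6 kN (gross-section yield governs)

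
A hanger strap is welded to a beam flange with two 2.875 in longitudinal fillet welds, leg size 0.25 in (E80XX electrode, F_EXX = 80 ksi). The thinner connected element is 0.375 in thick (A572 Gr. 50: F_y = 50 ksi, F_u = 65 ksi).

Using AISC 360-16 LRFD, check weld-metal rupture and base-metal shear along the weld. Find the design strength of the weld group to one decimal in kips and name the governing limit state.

Weld metal: throat = 0.707×0.25 = 0.17675 in, L = 2×2.875 = 5.75 in. φR_n = 0.75 × 0.6 × 80 × 0.17675 × 5.75 = 36.6 kips.
Base metal shear (0.375 in plate): yield φR_n = 1.0×0.6×50×0.375×5.75 = 64.7 kips; rupture φR_n = 0.75×0.6×65×0.375×5.75 = 63.1 kips; take 63.1 kips (rupture).
Governing: min(36.6, 63.1) = 36.6 kips → weld metal.

36.6 kips (weld metal governs)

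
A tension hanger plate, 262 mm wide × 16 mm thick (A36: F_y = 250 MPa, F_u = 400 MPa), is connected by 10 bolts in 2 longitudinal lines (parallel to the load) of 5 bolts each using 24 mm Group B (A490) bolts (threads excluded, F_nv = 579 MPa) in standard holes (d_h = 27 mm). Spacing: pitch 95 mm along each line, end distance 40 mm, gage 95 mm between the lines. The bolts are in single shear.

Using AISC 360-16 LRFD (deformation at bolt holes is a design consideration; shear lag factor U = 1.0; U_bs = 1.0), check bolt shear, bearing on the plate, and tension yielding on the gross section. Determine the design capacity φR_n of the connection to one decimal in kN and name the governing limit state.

Bolt shear: A_b = π(24)²/4 = 452.39 mm². φR_n = 0.75 × 579 × 452.39 × 10 × 1 = 1964.5 kN.
Bearing (16 mm plate, F_u = 400 MPa): end bolts L_c = 40 − 27/2 = 26.5, R_n = min(1.2×26.5×16×400, 2.4×24×16×400) = 203.52 kN/bolt; interior L_c = 95 − 27 = 68, R_n = 368.64 kN/bolt. φR_n = 0.75 × (2×203.52 + 8×368.64) = 2517.1 kN.
Tension yield (gross): A_g = 262×16 = 4192 mm². φR_n = 0.90 × 250 × 4192 = 943.2 kN.
Governing: min(1964.5, 2517.1, 943.2) = 943.2 kN → gross-section yield.

943.2 kN (gross-section yield governs)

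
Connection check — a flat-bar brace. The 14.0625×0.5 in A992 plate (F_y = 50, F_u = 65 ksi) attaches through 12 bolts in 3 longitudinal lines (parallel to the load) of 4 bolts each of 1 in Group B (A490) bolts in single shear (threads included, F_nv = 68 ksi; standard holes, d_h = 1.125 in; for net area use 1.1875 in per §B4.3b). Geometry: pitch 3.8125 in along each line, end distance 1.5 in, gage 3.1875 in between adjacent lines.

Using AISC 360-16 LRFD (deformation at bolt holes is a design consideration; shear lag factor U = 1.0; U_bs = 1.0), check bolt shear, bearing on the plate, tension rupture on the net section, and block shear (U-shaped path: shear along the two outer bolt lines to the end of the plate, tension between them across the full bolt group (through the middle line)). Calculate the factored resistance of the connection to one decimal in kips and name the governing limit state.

255.9 kips (net-section rupture governs)

Bolt shear: A_b = π(1)²/4 = 0.7854 in². φR_n = 0.75 × 68 × 0.7854 × 12 × 1 = 480.7 kips.
Bearing (0.5 in plate, F_u = 65 ksi): end bolts L_c = 1.5 − 1.125/2 = 0.9375, R_n = min(1.2×0.9375×0.5×65, 2.4×1×0.5×65) = 36.563 kips/bolt; interior L_c = 3.8125 − 1.125 = 2.6875, R_n = 78 kips/bolt. φR_n = 0.75 × (3×36.563 + 9×78) = 608.8 kips.
Tension rupture (net): A_n = (14.0625 − 3×1.1875)×0.5 = 5.25 in² (U = 1.0, A_e = A_n). φR_n = 0.75 × 65 × 5.25 = 255.9 kips.
Block shear: shear path 2×[1.5+3×3.8125] = 2×12.9375 in, A_gv = 12.938, A_nv = 2×(12.9375 − 3.5×1.1875)×0.5 = 8.7813 in²; tension across gage: (6.375 − 2×1.1875)×0.5 = 2 in². R_n = min(0.6×65×8.7813, 0.6×50×12.938) + 1.0×65×2 = min(342.47, 388.14) + 130 = 472.47 kips. φR_n = 0.75 × 472.47 = 354.4 kips.
Governing: min(480.7, 608.8, 255.9, 354.4) = 255.9 kips → net-section rupture.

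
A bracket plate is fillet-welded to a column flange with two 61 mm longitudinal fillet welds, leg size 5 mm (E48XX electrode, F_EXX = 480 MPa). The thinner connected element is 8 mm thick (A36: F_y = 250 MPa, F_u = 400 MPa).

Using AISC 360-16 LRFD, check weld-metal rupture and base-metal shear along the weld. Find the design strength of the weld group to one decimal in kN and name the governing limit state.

Weld metal: throat = 0.707×5 = 3.535 mm, L = 2×61 = 122 mm. φR_n = 0.75 × 0.6 × 480 × 3.535 × 122 = 93.2 kN.
Base metal shear (8 mm plate): yield φR_n = 1.0×0.6×250×8×122 = 146.4 kN; rupture φR_n = 0.75×0.6×400×8×122 = 175.7 kN; take 146.4 kN (yield).
Governing: min(93.2, 146.4) = 93.2 kN → weld metal.

93.2 kN (weld metal governs)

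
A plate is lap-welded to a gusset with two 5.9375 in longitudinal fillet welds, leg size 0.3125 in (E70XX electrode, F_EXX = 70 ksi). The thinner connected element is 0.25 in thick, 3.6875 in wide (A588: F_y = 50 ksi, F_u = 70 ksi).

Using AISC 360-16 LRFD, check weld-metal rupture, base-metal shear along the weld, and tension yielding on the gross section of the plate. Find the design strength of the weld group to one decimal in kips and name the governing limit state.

Weld metal: throat = 0.707×0.3125 = 0.22094 in, L = 2×5.9375 = 11.875 in. φR_n = 0.75 × 0.6 × 70 × 0.22094 × 11.875 = 82.6 kips.
Base metal shear (0.25 in plate): yield φR_n = 1.0×0.6×50×0.25×11.875 = 89.1 kips; rupture φR_n = 0.75×0.6×70×0.25×11.875 = 93.5 kips; take 89.1 kips (yield).
Tension yield (gross): A_g = 3.6875×0.25 = 0.92188 in². φR_n = 0.90 × 50 × 0.92188 = 41.5 kips.
Governing: min(82.6, 89.1, 41.5) = 41.5 kips → gross-section yield.

41.5 kips (gross-section yield governs)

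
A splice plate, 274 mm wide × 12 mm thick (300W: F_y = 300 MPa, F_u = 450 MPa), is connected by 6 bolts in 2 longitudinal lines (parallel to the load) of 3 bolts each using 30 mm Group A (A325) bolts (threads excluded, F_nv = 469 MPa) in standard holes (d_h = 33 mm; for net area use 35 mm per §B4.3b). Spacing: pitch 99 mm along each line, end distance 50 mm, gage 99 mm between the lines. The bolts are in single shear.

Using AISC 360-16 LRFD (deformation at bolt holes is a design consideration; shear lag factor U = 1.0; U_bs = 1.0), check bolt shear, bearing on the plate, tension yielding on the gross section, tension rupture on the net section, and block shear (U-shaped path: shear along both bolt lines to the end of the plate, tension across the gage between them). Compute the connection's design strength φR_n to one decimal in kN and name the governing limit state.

Bolt shear: A_b = π(30)²/4 = 706.86 mm². φR_n = 0.75 × 469 × 706.86 × 6 × 1 = 1491.8 kN.
Bearing (12 mm plate, F_u = 450 MPa): end bolts L_c = 50 − 33/2 = 33.5, R_n = min(1.2×33.5×12×450, 2.4×30×12×450) = 217.08 kN/bolt; interior L_c = 99 − 33 = 66, R_n = 388.8 kN/bolt. φR_n = 0.75 × (2×217.08 + 4×388.8) = 1492.0 kN.
Tension yield (gross): A_g = 274×12 = 3288 mm². φR_n = 0.90 × 300 × 3288 = 887.8 kN.
Tension rupture (net): A_n = (274 − 2×35)×12 = 2448 mm² (U = 1.0, A_e = A_n). φR_n = 0.75 × 450 × 2448 = 826.2 kN.
Block shear: shear path 2×[50+2×99] = 2×248 mm, A_gv = 5952, A_nv = 2×(248 − 2.5×35)×12 = 3852 mm²; tension across gage: (99 − 1×35)×12 = 768 mm². R_n = min(0.6×450×3852, 0.6×300×5952) + 1.0×450×768 = min(1040, 1071.4) + 345.6 = 1385.6 kN. φR_n = 0.75 × 1385.6 = 1039.2 kN.
Governing: min(1491.8, 1492.0, 887.8, 826.2, 1039.2) = 826.2 kN → net-section rupture.

826.2 kN (net-section rupture governs)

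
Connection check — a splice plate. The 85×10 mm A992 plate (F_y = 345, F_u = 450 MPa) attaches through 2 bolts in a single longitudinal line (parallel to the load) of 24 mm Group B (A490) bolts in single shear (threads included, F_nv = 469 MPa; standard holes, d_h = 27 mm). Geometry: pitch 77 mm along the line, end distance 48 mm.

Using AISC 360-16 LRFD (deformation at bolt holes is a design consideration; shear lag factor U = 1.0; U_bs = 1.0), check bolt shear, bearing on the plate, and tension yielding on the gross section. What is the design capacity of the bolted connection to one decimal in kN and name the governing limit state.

Bolt shear: A_b = π(24)²/4 = 452.39 mm². φR_n = 0.75 × 469 × 452.39 × 2 × 1 = 318.3 kN.
Bearing (10 mm plate, F_u = 450 MPa): end bolts L_c = 48 − 27/2 = 34.5, R_n = min(1.2×34.5×10×450, 2.4×24×10×450) = 186.3 kN/bolt; interior L_c = 77 − 27 = 50, R_n = 259.2 kN/bolt. φR_n = 0.75 × (1×186.3 + 1×259.2) = 334.1 kN.
Tension yield (gross): A_g = 85×10 = 850 mm². φR_n = 0.90 × 345 × 850 = 263.9 kN.
Governing: min(318.3, 334.1, 263.9) = 263.9 kN → gross-section yield.

263.9 kN (gross-section yield governs)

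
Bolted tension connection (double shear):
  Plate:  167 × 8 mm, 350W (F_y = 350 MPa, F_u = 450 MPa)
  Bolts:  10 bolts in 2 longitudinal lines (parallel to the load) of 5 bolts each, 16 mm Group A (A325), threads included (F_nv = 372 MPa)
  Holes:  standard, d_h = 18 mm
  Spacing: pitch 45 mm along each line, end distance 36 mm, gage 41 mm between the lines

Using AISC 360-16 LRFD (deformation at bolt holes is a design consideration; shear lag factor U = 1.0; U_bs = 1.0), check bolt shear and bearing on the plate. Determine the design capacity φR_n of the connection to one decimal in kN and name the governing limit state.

874.8 kN (bearing governs)

Bolt shear: A_b = π(16)²/4 = 201.06 mm². φR_n = 0.75 × 372 × 201.06 × 10 × 2 = 1121.9 kN.
Bearing (8 mm plate, F_u = 450 MPa): end bolts L_c = 36 − 18/2 = 27, R_n = min(1.2×27×8×450, 2.4×16×8×450) = 116.64 kN/bolt; interior L_c = 45 − 18 = 27, R_n = 116.64 kN/bolt. φR_n = 0.75 × (2×116.64 + 8×116.64) = 874.8 kN.
Governing: min(1121.9, 874.8) = 874.8 kN → bearing.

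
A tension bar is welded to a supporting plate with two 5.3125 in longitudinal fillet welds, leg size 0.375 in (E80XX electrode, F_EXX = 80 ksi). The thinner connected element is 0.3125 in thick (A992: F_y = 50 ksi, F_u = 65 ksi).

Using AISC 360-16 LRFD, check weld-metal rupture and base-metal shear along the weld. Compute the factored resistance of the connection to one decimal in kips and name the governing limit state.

97.1 kips (base-metal shear governs)

Weld metal: throat = 0.707×0.375 = 0.26513 in, L = 2×5.3125 = 10.625 in. φR_n = 0.75 × 0.6 × 80 × 0.26513 × 10.625 = 101.4 kips.
Base metal shear (0.3125 in plate): yield φR_n = 1.0×0.6×50×0.3125×10.625 = 99.6 kips; rupture φR_n = 0.75×0.6×65×0.3125×10.625 = 97.1 kips; take 97.1 kips (rupture).
Governing: min(101.4, 97.1) = 97.1 kips → base-metal shear.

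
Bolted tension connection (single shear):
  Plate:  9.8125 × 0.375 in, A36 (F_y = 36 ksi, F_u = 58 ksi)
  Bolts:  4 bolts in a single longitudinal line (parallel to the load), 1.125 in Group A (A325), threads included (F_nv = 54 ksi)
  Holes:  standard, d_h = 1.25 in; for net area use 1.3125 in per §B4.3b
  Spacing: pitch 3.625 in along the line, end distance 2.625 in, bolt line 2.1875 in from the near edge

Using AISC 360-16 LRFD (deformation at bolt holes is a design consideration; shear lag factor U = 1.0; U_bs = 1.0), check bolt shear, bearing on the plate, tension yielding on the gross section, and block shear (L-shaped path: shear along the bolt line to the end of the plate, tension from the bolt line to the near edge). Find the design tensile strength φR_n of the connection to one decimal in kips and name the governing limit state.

Bolt shear: A_b = π(1.125)²/4 = 0.99402 in². φR_n = 0.75 × 54 × 0.99402 × 4 × 1 = 161.0 kips.
Bearing (0.375 in plate, F_u = 58 ksi): end bolts L_c = 2.625 − 1.25/2 = 2, R_n = min(1.2×2×0.375×58, 2.4×1.125×0.375×58) = 52.2 kips/bolt; interior L_c = 3.625 − 1.25 = 2.375, R_n = 58.725 kips/bolt. φR_n = 0.75 × (1×52.2 + 3×58.725) = 171.3 kips.
Tension yield (gross): A_g = 9.8125×0.375 = 3.6797 in². φR_n = 0.90 × 36 × 3.6797 = 119.2 kips.
Block shear: shear path 1×[2.625+3×3.625] = 1×13.5 in, A_gv = 5.0625, A_nv = 1×(13.5 − 3.5×1.3125)×0.375 = 3.3398 in²; tension to near edge: (2.1875 − 0.5×1.3125)×0.375 = 0.57422 in². R_n = min(0.6×58×3.3398, 0.6×36×5.0625) + 1.0×58×0.57422 = min(116.23, 109.35) + 33.305 = 142.66 kips. φR_n = 0.75 × 142.66 = 107.0 kips.
Governing: min(161.0, 171.3, 119.2, 107.0) = 107.0 kips → block shear.

107.0 kips (block shear governs)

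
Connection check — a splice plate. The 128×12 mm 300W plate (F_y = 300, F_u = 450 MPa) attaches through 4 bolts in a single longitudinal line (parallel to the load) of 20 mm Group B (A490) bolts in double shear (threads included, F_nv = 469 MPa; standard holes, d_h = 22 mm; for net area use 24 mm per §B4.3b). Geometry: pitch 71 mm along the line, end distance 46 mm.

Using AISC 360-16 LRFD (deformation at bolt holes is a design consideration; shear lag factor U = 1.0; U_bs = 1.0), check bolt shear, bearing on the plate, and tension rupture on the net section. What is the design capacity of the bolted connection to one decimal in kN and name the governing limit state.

421.2 kN (net-section rupture governs)

Bolt shear: A_b = π(20)²/4 = 314.16 mm². φR_n = 0.75 × 469 × 314.16 × 4 × 2 = 884.0 kN.
Bearing (12 mm plate, F_u = 450 MPa): end bolts L_c = 46 − 22/2 = 35, R_n = min(1.2×35×12×450, 2.4×20×12×450) = 226.8 kN/bolt; interior L_c = 71 − 22 = 49, R_n = 259.2 kN/bolt. φR_n = 0.75 × (1×226.8 + 3×259.2) = 753.3 kN.
Tension rupture (net): A_n = (128 − 1×24)×12 = 1248 mm² (U = 1.0, A_e = A_n). φR_n = 0.75 × 450 × 1248 = 421.2 kN.
Governing: min(884.0, 753.3, 421.2) = 421.2 kN → net-section rupture.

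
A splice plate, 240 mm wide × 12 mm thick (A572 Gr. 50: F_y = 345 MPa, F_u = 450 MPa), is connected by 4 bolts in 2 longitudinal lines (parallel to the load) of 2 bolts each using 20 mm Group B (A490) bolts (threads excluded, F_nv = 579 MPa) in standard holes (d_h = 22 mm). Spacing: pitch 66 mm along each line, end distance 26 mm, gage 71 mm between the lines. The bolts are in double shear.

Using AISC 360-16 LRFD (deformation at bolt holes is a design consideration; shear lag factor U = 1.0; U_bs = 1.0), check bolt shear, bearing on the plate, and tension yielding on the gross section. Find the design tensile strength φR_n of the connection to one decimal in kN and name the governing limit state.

Bolt shear: A_b = π(20)²/4 = 314.16 mm². φR_n = 0.75 × 579 × 314.16 × 4 × 2 = 1091.4 kN.
Bearing (12 mm plate, F_u = 450 MPa): end bolts L_c = 26 − 22/2 = 15, R_n = min(1.2×15×12×450, 2.4×20×12×450) = 97.2 kN/bolt; interior L_c = 66 − 22 = 44, R_n = 259.2 kN/bolt. φR_n = 0.75 × (2×97.2 + 2×259.2) = 534.6 kN.
Tension yield (gross): A_g = 240×12 = 2880 mm². φR_n = 0.90 × 345 × 2880 = 894.2 kN.
Governing: min(1091.4, 534.6, 894.2) = 534.6 kN → bearing.

534.6 kN (bearing governs)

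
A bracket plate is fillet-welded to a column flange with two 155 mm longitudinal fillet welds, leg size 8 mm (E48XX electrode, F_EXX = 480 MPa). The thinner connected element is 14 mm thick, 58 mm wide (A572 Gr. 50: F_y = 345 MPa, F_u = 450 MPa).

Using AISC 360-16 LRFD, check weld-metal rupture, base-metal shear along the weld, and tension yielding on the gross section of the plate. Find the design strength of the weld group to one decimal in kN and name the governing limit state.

Weld metal: throat = 0.707×8 = 5.656 mm, L = 2×155 = 310 mm. φR_n = 0.75 × 0.6 × 480 × 5.656 × 310 = 378.7 kN.
Base metal shear (14 mm plate): yield φR_n = 1.0×0.6×345×14×310 = 898.4 kN; rupture φR_n = 0.75×0.6×450×14×310 = 878.9 kN; take 878.9 kN (rupture).
Tension yield (gross): A_g = 58×14 = 812 mm². φR_n = 0.90 × 345 × 812 = 252.1 kN.
Governing: min(378.7, 878.9, 252.1) = 252.1 kN → gross-section yield.

252.1 kN (gross-section yield governs)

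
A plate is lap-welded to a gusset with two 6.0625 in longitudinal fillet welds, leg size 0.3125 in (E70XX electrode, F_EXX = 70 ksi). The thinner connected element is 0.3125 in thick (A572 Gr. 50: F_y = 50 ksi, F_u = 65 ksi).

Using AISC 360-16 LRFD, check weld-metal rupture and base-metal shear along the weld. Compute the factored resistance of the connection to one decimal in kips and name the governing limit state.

Weld metal: throat = 0.707×0.3125 = 0.22094 in, L = 2×6.0625 = 12.125 in. φR_n = 0.75 × 0.6 × 70 × 0.22094 × 12.125 = 84.4 kips.
Base metal shear (0.3125 in plate): yield φR_n = 1.0×0.6×50×0.3125×12.125 = 113.7 kips; rupture φR_n = 0.75×0.6×65×0.3125×12.125 = 110.8 kips; take 110.8 kips (rupture).
Governing: min(84.4, 110.8) = 84.4 kips → weld metal.

84.4 kips (weld metal governs)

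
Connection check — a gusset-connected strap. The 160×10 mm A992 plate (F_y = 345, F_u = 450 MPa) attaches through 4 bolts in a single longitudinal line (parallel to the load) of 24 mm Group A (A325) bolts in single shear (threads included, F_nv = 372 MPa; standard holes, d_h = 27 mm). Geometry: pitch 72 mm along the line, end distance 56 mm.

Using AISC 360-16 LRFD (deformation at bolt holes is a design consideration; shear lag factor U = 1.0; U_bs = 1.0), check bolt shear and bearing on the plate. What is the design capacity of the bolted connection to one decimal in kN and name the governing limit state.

Bolt shear: A_b = π(24)²/4 = 452.39 mm². φR_n = 0.75 × 372 × 452.39 × 4 × 1 = 504.9 kN.
Bearing (10 mm plate, F_u = 450 MPa): end bolts L_c = 56 − 27/2 = 42.5, R_n = min(1.2×42.5×10×450, 2.4×24×10×450) = 229.5 kN/bolt; interior L_c = 72 − 27 = 45, R_n = 243 kN/bolt. φR_n = 0.75 × (1×229.5 + 3×243) = 718.9 kN.
Governing: min(504.9, 718.9) = 504.9 kN → bolt shear.

504.9 kN (bolt shear governs)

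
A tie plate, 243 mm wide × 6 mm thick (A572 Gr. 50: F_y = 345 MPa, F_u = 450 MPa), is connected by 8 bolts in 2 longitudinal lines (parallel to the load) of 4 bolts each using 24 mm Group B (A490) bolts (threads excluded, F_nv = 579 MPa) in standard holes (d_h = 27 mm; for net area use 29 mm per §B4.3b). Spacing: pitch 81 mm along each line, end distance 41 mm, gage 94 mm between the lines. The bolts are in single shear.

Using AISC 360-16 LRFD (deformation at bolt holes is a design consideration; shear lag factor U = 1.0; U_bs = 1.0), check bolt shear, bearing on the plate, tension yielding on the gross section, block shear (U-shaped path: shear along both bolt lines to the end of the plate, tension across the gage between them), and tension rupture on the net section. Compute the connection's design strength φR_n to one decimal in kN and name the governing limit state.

374.6 kN (net-section rupture governs)

Bolt shear: A_b = π(24)²/4 = 452.39 mm². φR_n = 0.75 × 579 × 452.39 × 8 × 1 = 1571.6 kN.
Bearing (6 mm plate, F_u = 450 MPa): end bolts L_c = 41 − 27/2 = 27.5, R_n = min(1.2×27.5×6×450, 2.4×24×6×450) = 89.1 kN/bolt; interior L_c = 81 − 27 = 54, R_n = 155.52 kN/bolt. φR_n = 0.75 × (2×89.1 + 6×155.52) = 833.5 kN.
Tension yield (gross): A_g = 243×6 = 1458 mm². φR_n = 0.90 × 345 × 1458 = 452.7 kN.
Block shear: shear path 2×[41+3×81] = 2×284 mm, A_gv = 3408, A_nv = 2×(284 − 3.5×29)×6 = 2190 mm²; tension across gage: (94 − 1×29)×6 = 390 mm². R_n = min(0.6×450×2190, 0.6×345×3408) + 1.0×450×390 = min(591.3, 705.46) + 175.5 = 766.8 kN. φR_n = 0.75 × 766.8 = 575.1 kN.
Tension rupture (net): A_n = (243 − 2×29)×6 = 1110 mm² (U = 1.0, A_e = A_n). φR_n = 0.75 × 450 × 1110 = 374.6 kN.
Governing: min(1571.6, 833.5, 452.7, 575.1, 374.6) = 374.6 kN → net-section rupture.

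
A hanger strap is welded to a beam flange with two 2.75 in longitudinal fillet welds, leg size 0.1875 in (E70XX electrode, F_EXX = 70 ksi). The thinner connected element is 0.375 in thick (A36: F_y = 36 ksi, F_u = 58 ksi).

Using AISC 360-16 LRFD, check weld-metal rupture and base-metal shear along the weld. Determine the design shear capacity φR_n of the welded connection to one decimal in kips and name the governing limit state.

23.0 kips (weld metal governs)

Weld metal: throat = 0.707×0.1875 = 0.13256 in, L = 2×2.75 = 5.5 in. φR_n = 0.75 × 0.6 × 70 × 0.13256 × 5.5 = 23.0 kips.
Base metal shear (0.375 in plate): yield φR_n = 1.0×0.6×36×0.375×5.5 = 44.6 kips; rupture φR_n = 0.75×0.6×58×0.375×5.5 = 53.8 kips; take 44.6 kips (yield).
Governing: min(23.0, 44.6) = 23.0 kips → weld metal.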